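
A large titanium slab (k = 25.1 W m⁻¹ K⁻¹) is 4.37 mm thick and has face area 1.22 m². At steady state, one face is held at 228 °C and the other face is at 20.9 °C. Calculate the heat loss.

Q = kA·ΔT/L = 25.1 × 1.22 × |228 °C − 20.9 °C| / 0.00437 = 1.45×10^6 W

Q = 1.45×10^6 W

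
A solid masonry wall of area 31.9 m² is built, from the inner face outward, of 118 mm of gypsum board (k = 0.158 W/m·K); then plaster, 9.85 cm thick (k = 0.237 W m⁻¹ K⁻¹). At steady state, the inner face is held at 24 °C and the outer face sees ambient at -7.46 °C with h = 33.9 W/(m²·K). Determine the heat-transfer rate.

Q = 842 W

Series thermal resistances, inner to outer:
  R_gypsum board = L/(kA) = 0.118/(0.158·31.9) = 0.02341 K/W
  R_plaster = L/(kA) = 0.0985/(0.237·31.9) = 0.01303 K/W
  R_conv,out = 1/(hA) = 1/(33.9·31.9) = 9.247×10^-4 K/W
ΣR = 0.02341 + 0.01303 + 9.247×10^-4 = 0.03736 K/W
Q = ΔT/ΣR = (24 °C − -7.46 °C)/0.03736 = 842 W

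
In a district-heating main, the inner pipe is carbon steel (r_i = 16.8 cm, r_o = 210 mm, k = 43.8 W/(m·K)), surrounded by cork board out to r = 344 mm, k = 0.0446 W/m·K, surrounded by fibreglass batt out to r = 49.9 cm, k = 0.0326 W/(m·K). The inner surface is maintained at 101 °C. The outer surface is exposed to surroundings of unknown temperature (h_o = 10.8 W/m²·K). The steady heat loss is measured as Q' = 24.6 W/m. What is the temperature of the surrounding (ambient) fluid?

T_out = 12.3 °C

Series resistances:
  R'_carbon steel = ln(0.210/0.168)/(2πk) = 0.2231/(2π·43.8) = 8.108×10^-4 m·K/W
  R'_cork board = ln(0.344/0.210)/(2πk) = 0.4935/(2π·0.0446) = 1.761 m·K/W
  R'_fibreglass batt = ln(0.499/0.344)/(2πk) = 0.3720/(2π·0.0326) = 1.816 m·K/W
  R'_conv,out = 1/(2πr h) = 1/(2π·0.499·10.8) = 0.02953 m·K/W
ΣR = 3.607 m·K/W
ΔT = Q'·ΣR = 24.6 × 3.607 = 88.73 K
Heat flows outward, so T_out = T_in − ΔT = 101 − 88.73 = 12.3 °C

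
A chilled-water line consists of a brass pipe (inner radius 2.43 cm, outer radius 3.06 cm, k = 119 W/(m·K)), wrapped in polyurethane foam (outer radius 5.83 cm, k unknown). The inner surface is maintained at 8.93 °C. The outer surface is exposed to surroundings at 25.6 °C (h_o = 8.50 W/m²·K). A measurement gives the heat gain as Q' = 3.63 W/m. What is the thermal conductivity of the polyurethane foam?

ΣR = ΔT/Q' = |8.93 − 25.6|/3.63 = 4.592 m·K/W
Known resistances:
  R'_brass = ln(0.0306/0.0243)/(2πk) = 0.2305/(2π·119) = 3.083×10^-4 m·K/W
  R'_conv,out = 1/(2πr h) = 1/(2π·0.0583·8.50) = 0.3212 m·K/W
R_polyurethane foam = ΣR − ΣR_known = 4.592 − 0.3215 = 4.270 m·K/W
ln(r₂/r₁)/(2πk) = 4.270 ⇒ k = 0.6446/(2π·4.270) = 0.0240 W/m·K

k = 0.0240 W/m·K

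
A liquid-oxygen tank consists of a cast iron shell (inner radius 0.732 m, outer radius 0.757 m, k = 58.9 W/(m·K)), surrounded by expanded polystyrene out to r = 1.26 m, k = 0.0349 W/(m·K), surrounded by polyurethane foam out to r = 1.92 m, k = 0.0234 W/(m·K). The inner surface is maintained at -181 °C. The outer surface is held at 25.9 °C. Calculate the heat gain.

Q = 97.1 W

Series thermal resistances, inner to outer:
  R_cast iron = (1/0.732 − 1/0.757)/(4πk) = 0.04512/(4π·58.9) = 6.095×10^-5 K/W
  R_expanded polystyrene = (1/0.757 − 1/1.26)/(4πk) = 0.5274/(4π·0.0349) = 1.202 K/W
  R_polyurethane foam = (1/1.26 − 1/1.92)/(4πk) = 0.2728/(4π·0.0234) = 0.9278 K/W
ΣR = 6.095×10^-5 + 1.202 + 0.9278 = 2.130 K/W
Q = ΔT/ΣR = (-181 °C − 25.9 °C)/2.130 = -97.1 W
(Negative Q ⇒ heat flows inward; heat gain = 97.1 W.)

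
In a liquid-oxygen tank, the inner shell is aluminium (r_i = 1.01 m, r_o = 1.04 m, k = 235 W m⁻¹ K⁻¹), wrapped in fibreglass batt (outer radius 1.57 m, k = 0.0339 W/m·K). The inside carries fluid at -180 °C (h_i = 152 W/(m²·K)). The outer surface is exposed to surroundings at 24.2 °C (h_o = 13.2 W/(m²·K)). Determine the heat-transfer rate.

Resistance network (inner→outer):
  R_conv,in = 1/(4πr²h) = 1/(4π·1.01²·152) = 5.132×10^-4 K/W
  R_aluminium = (1/1.01 − 1/1.04)/(4πk) = 0.02856/(4π·235) = 9.671×10^-6 K/W
  R_fibreglass batt = (1/1.04 − 1/1.57)/(4πk) = 0.3246/(4π·0.0339) = 0.7620 K/W
  R_conv,out = 1/(4πr²h) = 1/(4π·1.57²·13.2) = 0.002446 K/W
ΣR = 5.132×10^-4 + 9.671×10^-6 + 0.7620 + 0.002446 = 0.7650 K/W
Q = ΔT/ΣR = (-180 °C − 24.2 °C)/0.7650 = -267 W
(Negative Q ⇒ heat flows inward; heat gain = 267 W.)

Q = 267 W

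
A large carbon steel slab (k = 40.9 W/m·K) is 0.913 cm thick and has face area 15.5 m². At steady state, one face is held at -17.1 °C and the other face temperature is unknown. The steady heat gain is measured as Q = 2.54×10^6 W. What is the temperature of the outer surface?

Series resistances:
  R_carbon steel = L/(kA) = 0.00913/(40.9·15.5) = 1.440×10^-5 K/W
ΣR = 1.440×10^-5 K/W
ΔT = Q·ΣR = 2.54×10^6 × 1.440×10^-5 = 36.58 K
Heat flows inward, so T_out = T_in + ΔT = -17.1 + 36.58 = 19.5 °C

T_out = 19.5 °C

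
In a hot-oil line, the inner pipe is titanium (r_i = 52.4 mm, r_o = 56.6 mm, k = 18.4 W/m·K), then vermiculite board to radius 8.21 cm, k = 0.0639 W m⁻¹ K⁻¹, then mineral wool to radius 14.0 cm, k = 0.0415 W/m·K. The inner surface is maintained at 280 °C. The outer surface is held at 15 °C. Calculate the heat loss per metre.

Treat each layer as a resistance in series:
  R'_titanium = ln(0.0566/0.0524)/(2πk) = 0.07710/(2π·18.4) = 6.669×10^-4 m·K/W
  R'_vermiculite board = ln(0.0821/0.0566)/(2πk) = 0.3719/(2π·0.0639) = 0.9264 m·K/W
  R'_mineral wool = ln(0.140/0.0821)/(2πk) = 0.5337/(2π·0.0415) = 2.047 m·K/W
ΣR = 6.669×10^-4 + 0.9264 + 2.047 = 2.974 m·K/W
Q' = ΔT/ΣR = (280 °C − 15 °C)/2.974 = 89.1 W/m

Q' = 89.1 W/m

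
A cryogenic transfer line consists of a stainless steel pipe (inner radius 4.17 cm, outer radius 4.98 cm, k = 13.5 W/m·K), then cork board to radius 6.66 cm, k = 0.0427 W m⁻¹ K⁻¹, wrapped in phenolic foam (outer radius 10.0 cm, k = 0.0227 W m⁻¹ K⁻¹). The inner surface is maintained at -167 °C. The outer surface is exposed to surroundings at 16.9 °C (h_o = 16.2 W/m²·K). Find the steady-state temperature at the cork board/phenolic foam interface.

T = -118 °C

Resistance network (inner→outer):
  R'_stainless steel = ln(0.0498/0.0417)/(2πk) = 0.1775/(2π·13.5) = 0.002093 m·K/W
  R'_cork board = ln(0.0666/0.0498)/(2πk) = 0.2907/(2π·0.0427) = 1.083 m·K/W
  R'_phenolic foam = ln(0.100/0.0666)/(2πk) = 0.4065/(2π·0.0227) = 2.850 m·K/W
  R'_conv,out = 1/(2πr h) = 1/(2π·0.100·16.2) = 0.09824 m·K/W
ΣR = 0.002093 + 1.083 + 2.850 + 0.09824 = 4.033 m·K/W
Q' = ΔT/ΣR = (-167 °C − 16.9 °C)/4.033 = -45.60 W/m
From the inner boundary to the cork board/phenolic foam interface, ΣR_partial = 1.085 m·K/W.
T_interface = T_in − Q'·ΣR_partial = -167 °C − (-45.60)(1.085) = -118 °C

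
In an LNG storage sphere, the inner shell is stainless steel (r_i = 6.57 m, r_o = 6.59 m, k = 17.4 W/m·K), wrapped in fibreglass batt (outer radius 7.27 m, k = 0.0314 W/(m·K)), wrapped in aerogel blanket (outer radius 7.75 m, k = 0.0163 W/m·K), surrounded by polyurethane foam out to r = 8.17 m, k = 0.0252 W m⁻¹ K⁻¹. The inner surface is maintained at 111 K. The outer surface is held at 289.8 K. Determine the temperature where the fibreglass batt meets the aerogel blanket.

Series thermal resistances, inner to outer:
  R_stainless steel = (1/6.57 − 1/6.59)/(4πk) = 4.619×10^-4/(4π·17.4) = 2.113×10^-6 K/W
  R_fibreglass batt = (1/6.59 − 1/7.27)/(4πk) = 0.01419/(4π·0.0314) = 0.03597 K/W
  R_aerogel blanket = (1/7.27 − 1/7.75)/(4πk) = 0.008519/(4π·0.0163) = 0.04159 K/W
  R_polyurethane foam = (1/7.75 − 1/8.17)/(4πk) = 0.006633/(4π·0.0252) = 0.02095 K/W
ΣR = 2.113×10^-6 + 0.03597 + 0.04159 + 0.02095 = 0.09851 K/W
Q = ΔT/ΣR = (111 K − 289.8 K)/0.09851 = -1815 W
From the inner boundary to the fibreglass batt/aerogel blanket interface, ΣR_partial = 0.03597 K/W.
T_interface = T_in − Q·ΣR_partial = 111 K − (-1815)(0.03597) = 176.3 K

T = 176.3 K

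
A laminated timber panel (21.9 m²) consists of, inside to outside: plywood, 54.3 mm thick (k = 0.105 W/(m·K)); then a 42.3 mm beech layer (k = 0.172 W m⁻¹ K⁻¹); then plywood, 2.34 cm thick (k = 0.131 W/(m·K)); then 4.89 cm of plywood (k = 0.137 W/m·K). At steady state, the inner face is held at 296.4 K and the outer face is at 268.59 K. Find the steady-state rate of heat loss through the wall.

Q = 469 W

Resistance network (inner→outer):
  R_plywood = L/(kA) = 0.0543/(0.105·21.9) = 0.02361 K/W
  R_beech = L/(kA) = 0.0423/(0.172·21.9) = 0.01123 K/W
  R_plywood = L/(kA) = 0.0234/(0.131·21.9) = 0.008156 K/W
  R_plywood = L/(kA) = 0.0489/(0.137·21.9) = 0.01630 K/W
ΣR = 0.02361 + 0.01123 + 0.008156 + 0.01630 = 0.05930 K/W
Q = ΔT/ΣR = (296.4 K − 268.59 K)/0.05930 = 469 W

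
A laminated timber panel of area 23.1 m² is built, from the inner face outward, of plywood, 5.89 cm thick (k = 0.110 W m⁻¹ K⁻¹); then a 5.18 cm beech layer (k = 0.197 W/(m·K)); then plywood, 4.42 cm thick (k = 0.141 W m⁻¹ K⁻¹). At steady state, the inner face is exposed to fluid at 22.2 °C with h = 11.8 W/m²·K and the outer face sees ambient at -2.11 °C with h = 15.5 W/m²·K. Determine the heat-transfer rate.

Q = 445 W

Resistance network (inner→outer):
  R_conv,in = 1/(hA) = 1/(11.8·23.1) = 0.003669 K/W
  R_plywood = L/(kA) = 0.0589/(0.110·23.1) = 0.02318 K/W
  R_beech = L/(kA) = 0.0518/(0.197·23.1) = 0.01138 K/W
  R_plywood = L/(kA) = 0.0442/(0.141·23.1) = 0.01357 K/W
  R_conv,out = 1/(hA) = 1/(15.5·23.1) = 0.002793 K/W
ΣR = 0.003669 + 0.02318 + 0.01138 + 0.01357 + 0.002793 = 0.05459 K/W
Q = ΔT/ΣR = (22.2 °C − -2.11 °C)/0.05459 = 445 W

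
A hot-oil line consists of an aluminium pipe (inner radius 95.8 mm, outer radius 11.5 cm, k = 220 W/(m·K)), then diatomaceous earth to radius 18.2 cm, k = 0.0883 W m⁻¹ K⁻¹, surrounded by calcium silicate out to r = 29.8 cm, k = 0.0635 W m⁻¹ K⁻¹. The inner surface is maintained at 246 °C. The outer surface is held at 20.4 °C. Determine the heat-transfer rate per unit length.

Resistance network (inner→outer):
  R'_aluminium = ln(0.115/0.0958)/(2πk) = 0.1827/(2π·220) = 1.321×10^-4 m·K/W
  R'_diatomaceous earth = ln(0.182/0.115)/(2πk) = 0.4591/(2π·0.0883) = 0.8275 m·K/W
  R'_calcium silicate = ln(0.298/0.182)/(2πk) = 0.4931/(2π·0.0635) = 1.236 m·K/W
ΣR = 1.321×10^-4 + 0.8275 + 1.236 = 2.064 m·K/W
Q' = ΔT/ΣR = (246 °C − 20.4 °C)/2.064 = 109 W/m

Q' = 109 W/m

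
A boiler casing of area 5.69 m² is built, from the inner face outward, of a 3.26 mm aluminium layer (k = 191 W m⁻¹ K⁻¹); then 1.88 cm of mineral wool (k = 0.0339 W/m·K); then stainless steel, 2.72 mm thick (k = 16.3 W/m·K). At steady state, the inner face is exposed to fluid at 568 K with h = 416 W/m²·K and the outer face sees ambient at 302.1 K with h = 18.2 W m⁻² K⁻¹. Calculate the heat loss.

Resistance network (inner→outer):
  R_conv,in = 1/(hA) = 1/(416·5.69) = 4.225×10^-4 K/W
  R_aluminium = L/(kA) = 0.00326/(191·5.69) = 3.000×10^-6 K/W
  R_mineral wool = L/(kA) = 0.0188/(0.0339·5.69) = 0.09746 K/W
  R_stainless steel = L/(kA) = 0.00272/(16.3·5.69) = 2.933×10^-5 K/W
  R_conv,out = 1/(hA) = 1/(18.2·5.69) = 0.009656 K/W
ΣR = 4.225×10^-4 + 3.000×10^-6 + 0.09746 + 2.933×10^-5 + 0.009656 = 0.1076 K/W
Q = ΔT/ΣR = (568 K − 302.1 K)/0.1076 = 2470 W

Q = 2470 W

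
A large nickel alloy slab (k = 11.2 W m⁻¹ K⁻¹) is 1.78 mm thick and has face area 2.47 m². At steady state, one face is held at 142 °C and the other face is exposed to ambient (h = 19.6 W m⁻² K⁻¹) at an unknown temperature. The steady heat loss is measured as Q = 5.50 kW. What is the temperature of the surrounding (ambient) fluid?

T_out = 28.0 °C

Series resistances:
  R_nickel alloy = L/(kA) = 0.00178/(11.2·2.47) = 6.434×10^-5 K/W
  R_conv,out = 1/(hA) = 1/(19.6·2.47) = 0.02066 K/W
ΣR = 0.02072 K/W
ΔT = Q·ΣR = 5500 × 0.02072 = 114.0 K
Heat flows outward, so T_out = T_in − ΔT = 142 − 114.0 = 28.0 °C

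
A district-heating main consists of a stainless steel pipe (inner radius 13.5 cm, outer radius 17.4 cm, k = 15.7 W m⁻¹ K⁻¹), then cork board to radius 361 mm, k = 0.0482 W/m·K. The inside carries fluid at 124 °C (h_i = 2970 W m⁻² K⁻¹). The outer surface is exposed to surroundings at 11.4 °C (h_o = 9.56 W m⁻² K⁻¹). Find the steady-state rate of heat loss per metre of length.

Q' = 45.8 W/m

Treat each layer as a resistance in series:
  R'_conv,in = 1/(2πr h) = 1/(2π·0.135·2970) = 3.969×10^-4 m·K/W
  R'_stainless steel = ln(0.174/0.135)/(2πk) = 0.2538/(2π·15.7) = 0.002573 m·K/W
  R'_cork board = ln(0.361/0.174)/(2πk) = 0.7298/(2π·0.0482) = 2.410 m·K/W
  R'_conv,out = 1/(2πr h) = 1/(2π·0.361·9.56) = 0.04612 m·K/W
ΣR = 3.969×10^-4 + 0.002573 + 2.410 + 0.04612 = 2.459 m·K/W
Q' = ΔT/ΣR = (124 °C − 11.4 °C)/2.459 = 45.8 W/m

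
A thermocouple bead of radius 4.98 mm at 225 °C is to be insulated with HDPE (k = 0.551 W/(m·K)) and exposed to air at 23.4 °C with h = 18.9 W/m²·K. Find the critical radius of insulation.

For a sphere, r_cr = 2k_ins/h = 2·0.551/18.9 = 0.0583 m = 5.83 cm

r_cr = 5.83 cm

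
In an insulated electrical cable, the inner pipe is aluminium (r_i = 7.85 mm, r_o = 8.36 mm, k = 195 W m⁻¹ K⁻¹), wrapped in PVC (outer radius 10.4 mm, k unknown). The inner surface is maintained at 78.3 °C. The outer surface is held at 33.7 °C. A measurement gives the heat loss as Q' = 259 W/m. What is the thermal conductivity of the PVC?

k = 0.202 W/m·K

ΣR = ΔT/Q' = |78.3 − 33.7|/259 = 0.1722 m·K/W
Known resistances:
  R'_aluminium = ln(0.00836/0.00785)/(2πk) = 0.06294/(2π·195) = 5.137×10^-5 m·K/W
R_PVC = ΣR − ΣR_known = 0.1722 − 5.137×10^-5 = 0.1721 m·K/W
ln(r₂/r₁)/(2πk) = 0.1721 ⇒ k = 0.2183/(2π·0.1721) = 0.202 W/m·K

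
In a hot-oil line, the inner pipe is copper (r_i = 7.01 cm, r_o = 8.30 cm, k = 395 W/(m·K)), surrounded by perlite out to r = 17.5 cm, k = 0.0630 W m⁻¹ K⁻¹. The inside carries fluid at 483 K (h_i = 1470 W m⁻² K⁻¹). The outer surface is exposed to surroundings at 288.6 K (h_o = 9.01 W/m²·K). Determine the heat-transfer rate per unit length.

Series thermal resistances, inner to outer:
  R'_conv,in = 1/(2πr h) = 1/(2π·0.0701·1470) = 0.001544 m·K/W
  R'_copper = ln(0.0830/0.0701)/(2πk) = 0.1689/(2π·395) = 6.806×10^-5 m·K/W
  R'_perlite = ln(0.175/0.0830)/(2πk) = 0.7459/(2π·0.0630) = 1.884 m·K/W
  R'_conv,out = 1/(2πr h) = 1/(2π·0.175·9.01) = 0.1009 m·K/W
ΣR = 0.001544 + 6.806×10^-5 + 1.884 + 0.1009 = 1.987 m·K/W
Q' = ΔT/ΣR = (483 K − 288.6 K)/1.987 = 97.8 W/m

Q' = 97.8 W/m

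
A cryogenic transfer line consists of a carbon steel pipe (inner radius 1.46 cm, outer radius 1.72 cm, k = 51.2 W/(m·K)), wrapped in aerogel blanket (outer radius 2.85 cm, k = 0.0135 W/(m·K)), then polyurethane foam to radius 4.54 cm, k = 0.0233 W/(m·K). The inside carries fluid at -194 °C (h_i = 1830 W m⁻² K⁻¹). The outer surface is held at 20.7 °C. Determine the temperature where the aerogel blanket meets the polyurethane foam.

Treat each layer as a resistance in series:
  R'_conv,in = 1/(2πr h) = 1/(2π·0.0146·1830) = 0.005957 m·K/W
  R'_carbon steel = ln(0.0172/0.0146)/(2πk) = 0.1639/(2π·51.2) = 5.094×10^-4 m·K/W
  R'_aerogel blanket = ln(0.0285/0.0172)/(2πk) = 0.5050/(2π·0.0135) = 5.954 m·K/W
  R'_polyurethane foam = ln(0.0454/0.0285)/(2πk) = 0.4656/(2π·0.0233) = 3.180 m·K/W
ΣR = 0.005957 + 5.094×10^-4 + 5.954 + 3.180 = 9.140 m·K/W
Q' = ΔT/ΣR = (-194 °C − 20.7 °C)/9.140 = -23.49 W/m
From the inner boundary to the aerogel blanket/polyurethane foam interface, ΣR_partial = 5.960 m·K/W.
T_interface = T_in − Q'·ΣR_partial = -194 °C − (-23.49)(5.960) = -54.0 °C

T = -54.0 °C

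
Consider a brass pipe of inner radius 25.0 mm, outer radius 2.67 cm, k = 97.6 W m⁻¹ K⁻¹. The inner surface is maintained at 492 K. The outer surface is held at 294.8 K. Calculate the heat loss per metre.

Q' = 1840 kW/m

Q' = 2πk·ΔT/ln(r₂/r₁) = 2π × 97.6 × 197.2 / ln(0.0267/0.0250) = 1.84×10^6 W/m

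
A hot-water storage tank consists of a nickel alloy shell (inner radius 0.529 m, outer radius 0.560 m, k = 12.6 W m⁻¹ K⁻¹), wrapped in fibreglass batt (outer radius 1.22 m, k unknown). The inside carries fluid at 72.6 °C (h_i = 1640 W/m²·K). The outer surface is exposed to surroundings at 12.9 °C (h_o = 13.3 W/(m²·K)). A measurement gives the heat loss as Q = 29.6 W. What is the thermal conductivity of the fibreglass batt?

k = 0.0382 W/m·K

ΣR = ΔT/Q = |72.6 − 12.9|/29.6 = 2.017 K/W
Known resistances:
  R_conv,in = 1/(4πr²h) = 1/(4π·0.529²·1640) = 1.734×10^-4 K/W
  R_nickel alloy = (1/0.529 − 1/0.560)/(4πk) = 0.1046/(4π·12.6) = 6.609×10^-4 K/W
  R_conv,out = 1/(4πr²h) = 1/(4π·1.22²·13.3) = 0.004020 K/W
R_fibreglass batt = ΣR − ΣR_known = 2.017 − 0.004854 = 2.012 K/W
(1/r₁−1/r₂)/(4πk) = 2.012 ⇒ k = 0.9660/(4π·2.012) = 0.0382 W/m·K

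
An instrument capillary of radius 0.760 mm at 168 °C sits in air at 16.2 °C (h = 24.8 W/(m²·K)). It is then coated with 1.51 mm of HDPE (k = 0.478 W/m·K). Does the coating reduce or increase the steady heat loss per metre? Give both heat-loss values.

increases: 18.0 → 47.6 W/m

Critical radius for a cylinder: r_cr = k/h = 0.0193 m = 1.93 cm.
Outer radius after coating: r₂ = 7.60×10^-4 + 0.00151 = 0.002270 m.
Since r₁ < r_cr and r₂ ≤ r_cr, the coating moves toward the maximum at r_cr — heat loss rises.
Bare: R = 1/(2πr₁h) = 8.444 m·K/W; Q = 151.8/8.444 = 18.0 W/m.
Coated: R = R_cond + R_conv = 3.191 m·K/W; Q = 151.8/3.191 = 47.6 W/m.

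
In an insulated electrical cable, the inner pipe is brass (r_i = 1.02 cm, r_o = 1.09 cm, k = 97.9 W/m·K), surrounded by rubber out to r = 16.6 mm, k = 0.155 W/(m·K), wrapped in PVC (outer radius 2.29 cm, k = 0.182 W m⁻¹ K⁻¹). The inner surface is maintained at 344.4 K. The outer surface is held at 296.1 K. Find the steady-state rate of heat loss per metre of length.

Q' = 67.7 W/m

Treat each layer as a resistance in series:
  R'_brass = ln(0.0109/0.0102)/(2πk) = 0.06638/(2π·97.9) = 1.079×10^-4 m·K/W
  R'_rubber = ln(0.0166/0.0109)/(2πk) = 0.4206/(2π·0.155) = 0.4319 m·K/W
  R'_PVC = ln(0.0229/0.0166)/(2πk) = 0.3217/(2π·0.182) = 0.2813 m·K/W
ΣR = 1.079×10^-4 + 0.4319 + 0.2813 = 0.7133 m·K/W
Q' = ΔT/ΣR = (344.4 K − 296.1 K)/0.7133 = 67.7 W/m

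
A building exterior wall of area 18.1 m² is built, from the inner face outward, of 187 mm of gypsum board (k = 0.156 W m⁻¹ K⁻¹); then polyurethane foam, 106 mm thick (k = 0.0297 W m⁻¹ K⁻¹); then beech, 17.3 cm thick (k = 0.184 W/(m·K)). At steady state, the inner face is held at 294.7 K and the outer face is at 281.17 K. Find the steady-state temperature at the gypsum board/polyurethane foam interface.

Resistance network (inner→outer):
  R_gypsum board = L/(kA) = 0.187/(0.156·18.1) = 0.06623 K/W
  R_polyurethane foam = L/(kA) = 0.106/(0.0297·18.1) = 0.1972 K/W
  R_beech = L/(kA) = 0.173/(0.184·18.1) = 0.05195 K/W
ΣR = 0.06623 + 0.1972 + 0.05195 = 0.3154 K/W
Q = ΔT/ΣR = (294.7 K − 281.17 K)/0.3154 = 42.90 W
From the inner boundary to the gypsum board/polyurethane foam interface, ΣR_partial = 0.06623 K/W.
T_interface = T_in − Q·ΣR_partial = 294.7 K − (42.90)(0.06623) = 291.9 K

T = 291.9 K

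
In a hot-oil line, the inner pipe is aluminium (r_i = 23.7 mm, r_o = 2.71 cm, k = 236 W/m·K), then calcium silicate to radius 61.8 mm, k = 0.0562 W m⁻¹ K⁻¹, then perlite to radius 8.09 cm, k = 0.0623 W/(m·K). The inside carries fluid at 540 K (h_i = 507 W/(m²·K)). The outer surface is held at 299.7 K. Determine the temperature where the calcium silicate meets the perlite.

T = 354.2 K

Series thermal resistances, inner to outer:
  R'_conv,in = 1/(2πr h) = 1/(2π·0.0237·507) = 0.01325 m·K/W
  R'_aluminium = ln(0.0271/0.0237)/(2πk) = 0.1341/(2π·236) = 9.041×10^-5 m·K/W
  R'_calcium silicate = ln(0.0618/0.0271)/(2πk) = 0.8244/(2π·0.0562) = 2.335 m·K/W
  R'_perlite = ln(0.0809/0.0618)/(2πk) = 0.2693/(2π·0.0623) = 0.6880 m·K/W
ΣR = 0.01325 + 9.041×10^-5 + 2.335 + 0.6880 = 3.036 m·K/W
Q' = ΔT/ΣR = (540 K − 299.7 K)/3.036 = 79.15 W/m
From the inner boundary to the calcium silicate/perlite interface, ΣR_partial = 2.348 m·K/W.
T_interface = T_in − Q'·ΣR_partial = 540 K − (79.15)(2.348) = 354.2 K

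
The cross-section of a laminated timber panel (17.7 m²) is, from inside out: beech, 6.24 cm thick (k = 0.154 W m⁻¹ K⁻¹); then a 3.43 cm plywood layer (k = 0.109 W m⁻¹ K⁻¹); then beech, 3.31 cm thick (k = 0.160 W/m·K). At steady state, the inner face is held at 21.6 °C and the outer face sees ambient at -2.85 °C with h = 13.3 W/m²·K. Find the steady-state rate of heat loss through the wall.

Q = 432 W

Treat each layer as a resistance in series:
  R_beech = L/(kA) = 0.0624/(0.154·17.7) = 0.02289 K/W
  R_plywood = L/(kA) = 0.0343/(0.109·17.7) = 0.01778 K/W
  R_beech = L/(kA) = 0.0331/(0.160·17.7) = 0.01169 K/W
  R_conv,out = 1/(hA) = 1/(13.3·17.7) = 0.004248 K/W
ΣR = 0.02289 + 0.01778 + 0.01169 + 0.004248 = 0.05661 K/W
Q = ΔT/ΣR = (21.6 °C − -2.85 °C)/0.05661 = 432 W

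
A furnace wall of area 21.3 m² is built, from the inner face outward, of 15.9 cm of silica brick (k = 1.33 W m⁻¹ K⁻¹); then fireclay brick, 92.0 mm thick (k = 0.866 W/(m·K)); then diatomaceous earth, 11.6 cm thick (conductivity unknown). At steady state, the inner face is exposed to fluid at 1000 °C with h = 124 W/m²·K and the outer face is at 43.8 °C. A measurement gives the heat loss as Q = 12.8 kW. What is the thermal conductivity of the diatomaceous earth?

ΣR = ΔT/Q = |1000 − 43.8|/12800 = 0.07470 K/W
Known resistances:
  R_conv,in = 1/(hA) = 1/(124·21.3) = 3.786×10^-4 K/W
  R_silica brick = L/(kA) = 0.159/(1.33·21.3) = 0.005613 K/W
  R_fireclay brick = L/(kA) = 0.0920/(0.866·21.3) = 0.004988 K/W
R_diatomaceous earth = ΣR − ΣR_known = 0.07470 − 0.01098 = 0.06372 K/W
L/(kA) = 0.06372 ⇒ k = 0.116/(0.06372·21.3) = 0.0855 W/m·K

k = 0.0855 W/m·K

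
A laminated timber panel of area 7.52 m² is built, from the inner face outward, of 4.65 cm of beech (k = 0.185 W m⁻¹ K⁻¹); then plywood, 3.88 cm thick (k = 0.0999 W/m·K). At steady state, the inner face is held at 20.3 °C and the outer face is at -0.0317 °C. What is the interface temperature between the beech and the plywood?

T = 12.3 °C

Series thermal resistances, inner to outer:
  R_beech = L/(kA) = 0.0465/(0.185·7.52) = 0.03342 K/W
  R_plywood = L/(kA) = 0.0388/(0.0999·7.52) = 0.05165 K/W
ΣR = 0.03342 + 0.05165 = 0.08507 K/W
Q = ΔT/ΣR = (20.3 °C − -0.0317 °C)/0.08507 = 239.0 W
From the inner boundary to the beech/plywood interface, ΣR_partial = 0.03342 K/W.
T_interface = T_in − Q·ΣR_partial = 20.3 °C − (239.0)(0.03342) = 12.3 °C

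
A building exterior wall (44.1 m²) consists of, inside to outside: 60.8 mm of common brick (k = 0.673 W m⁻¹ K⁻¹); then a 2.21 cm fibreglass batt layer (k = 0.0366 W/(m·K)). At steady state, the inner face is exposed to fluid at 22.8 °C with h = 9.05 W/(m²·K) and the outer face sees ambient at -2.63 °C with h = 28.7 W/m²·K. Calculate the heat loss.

Treat each layer as a resistance in series:
  R_conv,in = 1/(hA) = 1/(9.05·44.1) = 0.002506 K/W
  R_common brick = L/(kA) = 0.0608/(0.673·44.1) = 0.002049 K/W
  R_fibreglass batt = L/(kA) = 0.0221/(0.0366·44.1) = 0.01369 K/W
  R_conv,out = 1/(hA) = 1/(28.7·44.1) = 7.901×10^-4 K/W
ΣR = 0.002506 + 0.002049 + 0.01369 + 7.901×10^-4 = 0.01904 K/W
Q = ΔT/ΣR = (22.8 °C − -2.63 °C)/0.01904 = 1340 W

Q = 1340 W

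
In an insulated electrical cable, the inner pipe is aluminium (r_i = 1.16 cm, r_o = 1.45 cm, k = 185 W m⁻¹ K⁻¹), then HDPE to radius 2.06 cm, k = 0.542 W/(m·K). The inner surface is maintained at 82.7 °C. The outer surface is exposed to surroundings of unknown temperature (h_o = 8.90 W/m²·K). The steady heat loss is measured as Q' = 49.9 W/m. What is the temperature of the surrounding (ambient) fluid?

T_out = 34.2 °C

Sum the resistances:
  R'_aluminium = ln(0.0145/0.0116)/(2πk) = 0.2231/(2π·185) = 1.920×10^-4 m·K/W
  R'_HDPE = ln(0.0206/0.0145)/(2πk) = 0.3511/(2π·0.542) = 0.1031 m·K/W
  R'_conv,out = 1/(2πr h) = 1/(2π·0.0206·8.90) = 0.8681 m·K/W
ΣR = 0.9714 m·K/W
ΔT = Q'·ΣR = 49.9 × 0.9714 = 48.47 K
Heat flows outward, so T_out = T_in − ΔT = 82.7 − 48.47 = 34.2 °C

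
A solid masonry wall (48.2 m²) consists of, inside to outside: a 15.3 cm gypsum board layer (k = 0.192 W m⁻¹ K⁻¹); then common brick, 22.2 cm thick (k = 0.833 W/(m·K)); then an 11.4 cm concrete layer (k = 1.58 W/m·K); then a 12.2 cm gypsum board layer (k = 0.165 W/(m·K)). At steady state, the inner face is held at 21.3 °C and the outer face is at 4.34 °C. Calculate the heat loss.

Q = 436 W

Series thermal resistances, inner to outer:
  R_gypsum board = L/(kA) = 0.153/(0.192·48.2) = 0.01653 K/W
  R_common brick = L/(kA) = 0.222/(0.833·48.2) = 0.005529 K/W
  R_concrete = L/(kA) = 0.114/(1.58·48.2) = 0.001497 K/W
  R_gypsum board = L/(kA) = 0.122/(0.165·48.2) = 0.01534 K/W
ΣR = 0.01653 + 0.005529 + 0.001497 + 0.01534 = 0.03890 K/W
Q = ΔT/ΣR = (21.3 °C − 4.34 °C)/0.03890 = 436 W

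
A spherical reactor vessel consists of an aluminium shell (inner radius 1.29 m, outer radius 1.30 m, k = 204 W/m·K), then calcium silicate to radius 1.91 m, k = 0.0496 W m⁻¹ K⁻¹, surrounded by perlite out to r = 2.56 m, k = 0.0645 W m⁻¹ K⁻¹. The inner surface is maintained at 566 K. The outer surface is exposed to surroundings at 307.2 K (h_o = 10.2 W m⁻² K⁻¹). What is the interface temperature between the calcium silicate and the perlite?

Treat each layer as a resistance in series:
  R_aluminium = (1/1.29 − 1/1.30)/(4πk) = 0.005963/(4π·204) = 2.326×10^-6 K/W
  R_calcium silicate = (1/1.30 − 1/1.91)/(4πk) = 0.2457/(4π·0.0496) = 0.3942 K/W
  R_perlite = (1/1.91 − 1/2.56)/(4πk) = 0.1329/(4π·0.0645) = 0.1640 K/W
  R_conv,out = 1/(4πr²h) = 1/(4π·2.56²·10.2) = 0.001190 K/W
ΣR = 2.326×10^-6 + 0.3942 + 0.1640 + 0.001190 = 0.5594 K/W
Q = ΔT/ΣR = (566 K − 307.2 K)/0.5594 = 462.6 W
From the inner boundary to the calcium silicate/perlite interface, ΣR_partial = 0.3942 K/W.
T_interface = T_in − Q·ΣR_partial = 566 K − (462.6)(0.3942) = 384 K

T = 384 K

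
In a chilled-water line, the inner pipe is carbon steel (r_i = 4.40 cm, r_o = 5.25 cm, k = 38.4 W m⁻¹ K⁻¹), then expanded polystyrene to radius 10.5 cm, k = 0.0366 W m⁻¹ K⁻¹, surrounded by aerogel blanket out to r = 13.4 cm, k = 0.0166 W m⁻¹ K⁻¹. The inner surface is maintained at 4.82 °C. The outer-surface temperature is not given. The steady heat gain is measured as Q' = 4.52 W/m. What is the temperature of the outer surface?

Series resistances:
  R'_carbon steel = ln(0.0525/0.0440)/(2πk) = 0.1766/(2π·38.4) = 7.320×10^-4 m·K/W
  R'_expanded polystyrene = ln(0.105/0.0525)/(2πk) = 0.6931/(2π·0.0366) = 3.014 m·K/W
  R'_aerogel blanket = ln(0.134/0.105)/(2πk) = 0.2439/(2π·0.0166) = 2.338 m·K/W
ΣR = 5.353 m·K/W
ΔT = Q'·ΣR = 4.52 × 5.353 = 24.20 K
Heat flows inward, so T_out = T_in + ΔT = 4.82 + 24.20 = 29.0 °C

T_out = 29.0 °C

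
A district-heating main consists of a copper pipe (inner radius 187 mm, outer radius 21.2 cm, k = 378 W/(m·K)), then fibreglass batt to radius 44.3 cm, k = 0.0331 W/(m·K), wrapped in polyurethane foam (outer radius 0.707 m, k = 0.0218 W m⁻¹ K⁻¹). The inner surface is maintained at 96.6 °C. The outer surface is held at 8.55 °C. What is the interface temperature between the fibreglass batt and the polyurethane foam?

Resistance network (inner→outer):
  R'_copper = ln(0.212/0.187)/(2πk) = 0.1255/(2π·378) = 5.283×10^-5 m·K/W
  R'_fibreglass batt = ln(0.443/0.212)/(2πk) = 0.7370/(2π·0.0331) = 3.544 m·K/W
  R'_polyurethane foam = ln(0.707/0.443)/(2πk) = 0.4675/(2π·0.0218) = 3.413 m·K/W
ΣR = 5.283×10^-5 + 3.544 + 3.413 = 6.957 m·K/W
Q' = ΔT/ΣR = (96.6 °C − 8.55 °C)/6.957 = 12.66 W/m
From the inner boundary to the fibreglass batt/polyurethane foam interface, ΣR_partial = 3.544 m·K/W.
T_interface = T_in − Q'·ΣR_partial = 96.6 °C − (12.66)(3.544) = 51.7 °C

T = 51.7 °C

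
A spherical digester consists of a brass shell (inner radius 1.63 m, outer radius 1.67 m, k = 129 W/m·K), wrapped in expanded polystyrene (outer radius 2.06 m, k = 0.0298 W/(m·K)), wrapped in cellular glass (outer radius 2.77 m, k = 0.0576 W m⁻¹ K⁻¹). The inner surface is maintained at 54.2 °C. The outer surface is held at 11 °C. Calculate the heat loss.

Series thermal resistances, inner to outer:
  R_brass = (1/1.63 − 1/1.67)/(4πk) = 0.01469/(4π·129) = 9.065×10^-6 K/W
  R_expanded polystyrene = (1/1.67 − 1/2.06)/(4πk) = 0.1134/(4π·0.0298) = 0.3027 K/W
  R_cellular glass = (1/2.06 − 1/2.77)/(4πk) = 0.1244/(4π·0.0576) = 0.1719 K/W
ΣR = 9.065×10^-6 + 0.3027 + 0.1719 = 0.4746 K/W
Q = ΔT/ΣR = (54.2 °C − 11 °C)/0.4746 = 91.0 W

Q = 91.0 W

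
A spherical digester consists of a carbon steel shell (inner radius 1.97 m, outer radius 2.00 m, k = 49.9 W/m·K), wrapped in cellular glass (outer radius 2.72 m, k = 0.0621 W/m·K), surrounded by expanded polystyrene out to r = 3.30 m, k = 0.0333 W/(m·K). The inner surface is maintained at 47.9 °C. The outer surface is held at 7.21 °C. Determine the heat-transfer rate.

Q = 126 W

Series thermal resistances, inner to outer:
  R_carbon steel = (1/1.97 − 1/2.00)/(4πk) = 0.007614/(4π·49.9) = 1.214×10^-5 K/W
  R_cellular glass = (1/2.00 − 1/2.72)/(4πk) = 0.1324/(4π·0.0621) = 0.1696 K/W
  R_expanded polystyrene = (1/2.72 − 1/3.30)/(4πk) = 0.06462/(4π·0.0333) = 0.1544 K/W
ΣR = 1.214×10^-5 + 0.1696 + 0.1544 = 0.3240 K/W
Q = ΔT/ΣR = (47.9 °C − 7.21 °C)/0.3240 = 126 W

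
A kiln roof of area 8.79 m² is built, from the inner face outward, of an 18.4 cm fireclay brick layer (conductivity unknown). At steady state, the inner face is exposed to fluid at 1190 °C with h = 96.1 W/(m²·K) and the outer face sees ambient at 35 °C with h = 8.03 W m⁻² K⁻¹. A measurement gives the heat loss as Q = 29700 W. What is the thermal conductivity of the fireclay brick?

k = 0.889 W/m·K

ΣR = ΔT/Q = |1190 − 35|/29700 = 0.03889 K/W
Known resistances:
  R_conv,in = 1/(hA) = 1/(96.1·8.79) = 0.001184 K/W
  R_conv,out = 1/(hA) = 1/(8.03·8.79) = 0.01417 K/W
R_fireclay brick = ΣR − ΣR_known = 0.03889 − 0.01535 = 0.02354 K/W
L/(kA) = 0.02354 ⇒ k = 0.184/(0.02354·8.79) = 0.889 W/m·K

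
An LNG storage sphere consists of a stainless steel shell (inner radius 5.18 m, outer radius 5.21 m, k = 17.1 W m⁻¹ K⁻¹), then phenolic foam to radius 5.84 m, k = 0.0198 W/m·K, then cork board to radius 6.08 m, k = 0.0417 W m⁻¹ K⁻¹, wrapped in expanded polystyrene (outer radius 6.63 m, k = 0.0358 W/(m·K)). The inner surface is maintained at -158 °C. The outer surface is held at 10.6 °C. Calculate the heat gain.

Q = 1330 W

Treat each layer as a resistance in series:
  R_stainless steel = (1/5.18 − 1/5.21)/(4πk) = 0.001112/(4π·17.1) = 5.173×10^-6 K/W
  R_phenolic foam = (1/5.21 − 1/5.84)/(4πk) = 0.02071/(4π·0.0198) = 0.08322 K/W
  R_cork board = (1/5.84 − 1/6.08)/(4πk) = 0.006759/(4π·0.0417) = 0.01290 K/W
  R_expanded polystyrene = (1/6.08 − 1/6.63)/(4πk) = 0.01364/(4π·0.0358) = 0.03033 K/W
ΣR = 5.173×10^-6 + 0.08322 + 0.01290 + 0.03033 = 0.1265 K/W
Q = ΔT/ΣR = (-158 °C − 10.6 °C)/0.1265 = -1330 W
(Negative Q ⇒ heat flows inward; heat gain = 1330 W.)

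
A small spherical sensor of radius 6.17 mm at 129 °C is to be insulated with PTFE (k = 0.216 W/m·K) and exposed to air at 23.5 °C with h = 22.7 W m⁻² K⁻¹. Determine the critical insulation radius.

For a sphere, r_cr = 2k_ins/h = 2·0.216/22.7 = 0.0190 m = 1.90 cm

r_cr = 1.90 cm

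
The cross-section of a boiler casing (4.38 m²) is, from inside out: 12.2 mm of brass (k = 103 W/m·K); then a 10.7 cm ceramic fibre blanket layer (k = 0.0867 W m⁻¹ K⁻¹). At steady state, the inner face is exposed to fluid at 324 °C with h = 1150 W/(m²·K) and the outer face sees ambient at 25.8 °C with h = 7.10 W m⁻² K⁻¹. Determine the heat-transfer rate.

Resistance network (inner→outer):
  R_conv,in = 1/(hA) = 1/(1150·4.38) = 1.985×10^-4 K/W
  R_brass = L/(kA) = 0.0122/(103·4.38) = 2.704×10^-5 K/W
  R_ceramic fibre blanket = L/(kA) = 0.107/(0.0867·4.38) = 0.2818 K/W
  R_conv,out = 1/(hA) = 1/(7.10·4.38) = 0.03216 K/W
ΣR = 1.985×10^-4 + 2.704×10^-5 + 0.2818 + 0.03216 = 0.3142 K/W
Q = ΔT/ΣR = (324 °C − 25.8 °C)/0.3142 = 949 W

Q = 949 W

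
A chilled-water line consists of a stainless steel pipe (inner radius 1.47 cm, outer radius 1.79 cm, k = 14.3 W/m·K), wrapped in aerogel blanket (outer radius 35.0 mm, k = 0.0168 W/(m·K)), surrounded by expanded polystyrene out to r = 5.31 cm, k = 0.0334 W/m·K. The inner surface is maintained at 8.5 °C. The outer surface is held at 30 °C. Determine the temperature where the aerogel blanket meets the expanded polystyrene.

Resistance network (inner→outer):
  R'_stainless steel = ln(0.0179/0.0147)/(2πk) = 0.1970/(2π·14.3) = 0.002192 m·K/W
  R'_aerogel blanket = ln(0.0350/0.0179)/(2πk) = 0.6705/(2π·0.0168) = 6.352 m·K/W
  R'_expanded polystyrene = ln(0.0531/0.0350)/(2πk) = 0.4168/(2π·0.0334) = 1.986 m·K/W
ΣR = 0.002192 + 6.352 + 1.986 = 8.340 m·K/W
Q' = ΔT/ΣR = (8.5 °C − 30 °C)/8.340 = -2.578 W/m
From the inner boundary to the aerogel blanket/expanded polystyrene interface, ΣR_partial = 6.354 m·K/W.
T_interface = T_in − Q'·ΣR_partial = 8.5 °C − (-2.578)(6.354) = 24.9 °C

T = 24.9 °C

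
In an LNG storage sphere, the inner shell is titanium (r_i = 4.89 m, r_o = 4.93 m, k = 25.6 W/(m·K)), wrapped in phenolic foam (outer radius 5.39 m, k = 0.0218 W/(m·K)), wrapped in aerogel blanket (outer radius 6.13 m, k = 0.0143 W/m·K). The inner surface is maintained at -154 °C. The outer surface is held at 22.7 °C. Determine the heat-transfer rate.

Treat each layer as a resistance in series:
  R_titanium = (1/4.89 − 1/4.93)/(4πk) = 0.001659/(4π·25.6) = 5.158×10^-6 K/W
  R_phenolic foam = (1/4.93 − 1/5.39)/(4πk) = 0.01731/(4π·0.0218) = 0.06319 K/W
  R_aerogel blanket = (1/5.39 − 1/6.13)/(4πk) = 0.02240/(4π·0.0143) = 0.1246 K/W
ΣR = 5.158×10^-6 + 0.06319 + 0.1246 = 0.1878 K/W
Q = ΔT/ΣR = (-154 °C − 22.7 °C)/0.1878 = -941 W
(Negative Q ⇒ heat flows inward; heat gain = 941 W.)

Q = 941 W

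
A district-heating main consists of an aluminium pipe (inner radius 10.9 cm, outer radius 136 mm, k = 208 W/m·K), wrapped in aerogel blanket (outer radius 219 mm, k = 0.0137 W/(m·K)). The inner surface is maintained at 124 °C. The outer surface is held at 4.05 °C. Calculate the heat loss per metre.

Treat each layer as a resistance in series:
  R'_aluminium = ln(0.136/0.109)/(2πk) = 0.2213/(2π·208) = 1.693×10^-4 m·K/W
  R'_aerogel blanket = ln(0.219/0.136)/(2πk) = 0.4764/(2π·0.0137) = 5.535 m·K/W
ΣR = 1.693×10^-4 + 5.535 = 5.535 m·K/W
Q' = ΔT/ΣR = (124 °C − 4.05 °C)/5.535 = 21.7 W/m

Q' = 21.7 W/m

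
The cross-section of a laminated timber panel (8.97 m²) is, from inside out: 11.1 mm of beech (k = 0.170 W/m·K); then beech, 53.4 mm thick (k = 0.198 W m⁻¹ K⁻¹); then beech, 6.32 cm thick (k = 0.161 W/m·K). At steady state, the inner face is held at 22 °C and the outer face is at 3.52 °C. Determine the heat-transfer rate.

Resistance network (inner→outer):
  R_beech = L/(kA) = 0.0111/(0.170·8.97) = 0.007279 K/W
  R_beech = L/(kA) = 0.0534/(0.198·8.97) = 0.03007 K/W
  R_beech = L/(kA) = 0.0632/(0.161·8.97) = 0.04376 K/W
ΣR = 0.007279 + 0.03007 + 0.04376 = 0.08111 K/W
Q = ΔT/ΣR = (22 °C − 3.52 °C)/0.08111 = 228 W

Q = 228 W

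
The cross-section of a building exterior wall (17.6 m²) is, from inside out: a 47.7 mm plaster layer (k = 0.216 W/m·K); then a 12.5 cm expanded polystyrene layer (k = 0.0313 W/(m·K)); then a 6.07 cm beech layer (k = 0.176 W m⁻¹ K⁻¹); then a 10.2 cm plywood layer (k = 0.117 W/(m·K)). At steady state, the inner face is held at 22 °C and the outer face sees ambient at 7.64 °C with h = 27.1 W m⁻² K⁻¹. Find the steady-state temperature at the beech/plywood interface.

T = 10.0 °C

Resistance network (inner→outer):
  R_plaster = L/(kA) = 0.0477/(0.216·17.6) = 0.01255 K/W
  R_expanded polystyrene = L/(kA) = 0.125/(0.0313·17.6) = 0.2269 K/W
  R_beech = L/(kA) = 0.0607/(0.176·17.6) = 0.01960 K/W
  R_plywood = L/(kA) = 0.102/(0.117·17.6) = 0.04953 K/W
  R_conv,out = 1/(hA) = 1/(27.1·17.6) = 0.002097 K/W
ΣR = 0.01255 + 0.2269 + 0.01960 + 0.04953 + 0.002097 = 0.3107 K/W
Q = ΔT/ΣR = (22 °C − 7.64 °C)/0.3107 = 46.22 W
From the inner boundary to the beech/plywood interface, ΣR_partial = 0.2591 K/W.
T_interface = T_in − Q·ΣR_partial = 22 °C − (46.22)(0.2591) = 10.0 °C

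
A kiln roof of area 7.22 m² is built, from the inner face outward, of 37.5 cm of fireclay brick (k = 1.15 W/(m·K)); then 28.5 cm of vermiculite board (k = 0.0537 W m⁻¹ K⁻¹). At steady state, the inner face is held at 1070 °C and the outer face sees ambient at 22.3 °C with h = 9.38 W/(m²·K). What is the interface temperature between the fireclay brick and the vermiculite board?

T = 1010 °C

Series thermal resistances, inner to outer:
  R_fireclay brick = L/(kA) = 0.375/(1.15·7.22) = 0.04516 K/W
  R_vermiculite board = L/(kA) = 0.285/(0.0537·7.22) = 0.7351 K/W
  R_conv,out = 1/(hA) = 1/(9.38·7.22) = 0.01477 K/W
ΣR = 0.04516 + 0.7351 + 0.01477 = 0.7950 K/W
Q = ΔT/ΣR = (1070 °C − 22.3 °C)/0.7950 = 1318 W
From the inner boundary to the fireclay brick/vermiculite board interface, ΣR_partial = 0.04516 K/W.
T_interface = T_in − Q·ΣR_partial = 1070 °C − (1318)(0.04516) = 1010 °C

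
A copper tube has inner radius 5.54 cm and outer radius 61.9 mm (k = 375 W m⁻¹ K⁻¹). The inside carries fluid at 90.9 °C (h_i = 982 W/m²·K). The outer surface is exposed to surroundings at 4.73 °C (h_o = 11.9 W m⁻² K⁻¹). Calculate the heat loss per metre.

Resistance network (inner→outer):
  R'_conv,in = 1/(2πr h) = 1/(2π·0.0554·982) = 0.002925 m·K/W
  R'_copper = ln(0.0619/0.0554)/(2πk) = 0.1109/(2π·375) = 4.708×10^-5 m·K/W
  R'_conv,out = 1/(2πr h) = 1/(2π·0.0619·11.9) = 0.2161 m·K/W
ΣR = 0.002925 + 4.708×10^-5 + 0.2161 = 0.2191 m·K/W
Q' = ΔT/ΣR = (90.9 °C − 4.73 °C)/0.2191 = 393 W/m

Q' = 393 W/m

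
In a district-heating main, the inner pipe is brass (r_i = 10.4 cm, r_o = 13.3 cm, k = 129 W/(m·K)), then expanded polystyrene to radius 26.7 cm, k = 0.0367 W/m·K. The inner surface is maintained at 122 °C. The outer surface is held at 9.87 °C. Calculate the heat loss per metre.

Resistance network (inner→outer):
  R'_brass = ln(0.133/0.104)/(2πk) = 0.2460/(2π·129) = 3.035×10^-4 m·K/W
  R'_expanded polystyrene = ln(0.267/0.133)/(2πk) = 0.6969/(2π·0.0367) = 3.022 m·K/W
ΣR = 3.035×10^-4 + 3.022 = 3.022 m·K/W
Q' = ΔT/ΣR = (122 °C − 9.87 °C)/3.022 = 37.1 W/m

Q' = 37.1 W/m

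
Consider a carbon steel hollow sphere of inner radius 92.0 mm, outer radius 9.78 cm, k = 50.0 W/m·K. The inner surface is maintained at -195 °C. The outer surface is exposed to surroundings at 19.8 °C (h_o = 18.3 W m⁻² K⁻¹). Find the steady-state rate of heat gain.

Q = 471 W

Resistance network (inner→outer):
  R_carbon steel = (1/0.0920 − 1/0.0978)/(4πk) = 0.6446/(4π·50.0) = 0.001026 K/W
  R_conv,out = 1/(4πr²h) = 1/(4π·0.0978²·18.3) = 0.4546 K/W
ΣR = 0.001026 + 0.4546 = 0.4556 K/W
Q = ΔT/ΣR = (-195 °C − 19.8 °C)/0.4556 = -471 W
(Negative Q ⇒ heat flows inward; heat gain = 471 W.)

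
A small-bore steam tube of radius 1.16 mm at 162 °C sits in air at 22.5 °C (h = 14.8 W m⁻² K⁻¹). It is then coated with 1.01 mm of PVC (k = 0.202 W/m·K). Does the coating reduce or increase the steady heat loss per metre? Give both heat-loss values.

Critical radius for a cylinder: r_cr = k/h = 0.0136 m = 1.36 cm.
Outer radius after coating: r₂ = 0.00116 + 0.00101 = 0.00217 m.
Since r₁ < r_cr and r₂ ≤ r_cr, the coating moves toward the maximum at r_cr — heat loss rises.
Bare: R = 1/(2πr₁h) = 9.270 m·K/W; Q = 139.5/9.270 = 15.0 W/m.
Coated: R = R_cond + R_conv = 5.449 m·K/W; Q = 139.5/5.449 = 25.6 W/m.

increases: 15.0 → 25.6 W/m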